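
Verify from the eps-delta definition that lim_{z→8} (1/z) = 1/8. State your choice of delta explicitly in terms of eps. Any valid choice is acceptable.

Suppose eps > 0. We seek delta > 0 such that 0 < |z − 8| < delta implies |1/z − (1/8)| < eps.
|1/z − (1/8)| = |8 − z|/(8·|z|) = |z − 8|/(8|z|).
Restrict delta ≤ 4. Then |z − 8| < 4 gives |z| > 4, so 8|z| > 32.
Then |1/z − (1/8)| < |z − 8|/32, which is < eps when |z − 8| < 32eps.
Take delta = min(4, 32eps). Then 0 < |z − 8| < delta gives both |z − 8| < 4 and |z − 8| < 32eps, so |1/z − (1/8)| < eps.

delta = min(4, 32eps)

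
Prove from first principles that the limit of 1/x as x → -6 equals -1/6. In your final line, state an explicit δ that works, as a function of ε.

Suppose ε > 0. We seek δ > 0 such that 0 < |x + 6| < δ implies |1/x + 1/6| < ε.
|1/x + 1/6| = |-6 − x|/(6·|x|) = |x + 6|/(6|x|).
Restrict δ ≤ 3. Then |x + 6| < 3 gives |x| > 3, so 6|x| > 18.
Then |1/x + 1/6| < |x + 6|/18, which is < ε when |x + 6| < 18ε.
Take δ = min(3, 18ε). Then 0 < |x + 6| < δ gives both |x + 6| < 3 and |x + 6| < 18ε, so |1/x + 1/6| < ε.

δ = min(3, 18ε)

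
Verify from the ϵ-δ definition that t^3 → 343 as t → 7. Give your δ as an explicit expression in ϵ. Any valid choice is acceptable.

Suppose ϵ > 0. We seek δ > 0 with 0 < |t − 7| < δ ⇒ |t^3 − 343| < ϵ.
Factor: t^3 − 343 = (t − 7)(t^2 + 7t + 49), so |t^3 − 343| = |t − 7|·|t^2 + 7t + 49|.
Restrict δ ≤ 1. Then |t − 7| < 1 gives |t| < 8, so by the triangle inequality |t^2 + 7t + 49| ≤ 8^2 + 7·8 + 49 = 169.
Hence |t^3 − 343| ≤ 169|t − 7|, which is < ϵ once |t − 7| < ϵ/169.
Take δ = min(1, ϵ/169). If 0 < |t − 7| < δ then both bounds hold and |t^3 − 343| ≤ 169|t − 7| < 169·(ϵ/169) = ϵ.

δ = min(1, ϵ/169)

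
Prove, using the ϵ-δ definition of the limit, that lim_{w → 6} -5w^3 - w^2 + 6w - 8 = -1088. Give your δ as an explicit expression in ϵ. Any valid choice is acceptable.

δ = min(1, ϵ/642)

Let ϵ > 0. We want δ > 0 such that 0 < |w − 6| < δ implies |(-5w^3 - w^2 + 6w - 8) + 1088| < ϵ.
(-5w^3 - w^2 + 6w - 8) + 1088 = -5w^3 - w^2 + 6w + 1080 = (w − 6)(-5w^2 - 31w - 180).
So |(-5w^3 - w^2 + 6w - 8) + 1088| = |w − 6|·|-5w^2 - 31w - 180|.
Require δ ≤ 1. Then |w − 6| < 1 gives |w| < 7, and by the triangle inequality |-5w^2 - 31w - 180| ≤ 5·7^2 + 31·7 + 180 = 642.
Hence |(-5w^3 - w^2 + 6w - 8) + 1088| ≤ 642|w − 6| < ϵ provided |w − 6| < ϵ/642.
Choosing δ = min(1, ϵ/642) ensures both conditions, hence |(-5w^3 - w^2 + 6w - 8) + 1088| < ϵ.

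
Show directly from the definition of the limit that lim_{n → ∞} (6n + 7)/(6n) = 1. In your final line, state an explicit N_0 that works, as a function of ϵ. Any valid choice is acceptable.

Let ϵ > 0. For n ≥ 1, |(6n + 7)/(6n) − 1| = |42|/(6(6n)) = 42/(6(6n)).
Since 6n ≥ 6n for n ≥ 1, this is ≤ 42/(6·6n) = (7/6)/n.
So |(6n + 7)/(6n) − 1| < ϵ whenever n > (7/6)/ϵ.
Take N_0 = (7/6)/ϵ. If n > N_0 then |(6n + 7)/(6n) − 1| ≤ (7/6)/n < ϵ.

N_0 = (7/6)/ϵ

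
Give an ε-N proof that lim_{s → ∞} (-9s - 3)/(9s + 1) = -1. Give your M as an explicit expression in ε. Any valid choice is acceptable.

M = (2/9)/ε

Let ε > 0 be given. We seek M > 0 such that s > M implies |(-9s - 3)/(9s + 1) + 1| < ε.
(-9s - 3)/(9s + 1) + 1 = (9(-9s - 3) − (-9)(9s + 1)) / (9(9s + 1)) = -18/(9(9s + 1)).
For s > 0 we have 9s + 1 > 9s, so |(-9s - 3)/(9s + 1) + 1| = 18/(9(9s + 1)) < 18/(9·9s) = (2/9)/s.
Thus |(-9s - 3)/(9s + 1) + 1| < ε whenever s > (2/9)/ε.
Take M = (2/9)/ε. If s > M then |(-9s - 3)/(9s + 1) + 1| < (2/9)/s < ε.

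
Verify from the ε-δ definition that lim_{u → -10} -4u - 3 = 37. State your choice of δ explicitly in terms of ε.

δ = ε/4

Let ε > 0. We need δ > 0 so that 0 < |u + 10| < δ implies |(-4u - 3) − 37| < ε.
Since (-4u - 3) − 37 = -4(u + 10), we have |(-4u - 3) − 37| = 4|u + 10|.
So 4|u + 10| < ε exactly when |u + 10| < ε/4.
Take δ = ε/4. If 0 < |u + 10| < δ then |(-4u - 3) − 37| = 4|u + 10| < 4·(ε/4) = ε.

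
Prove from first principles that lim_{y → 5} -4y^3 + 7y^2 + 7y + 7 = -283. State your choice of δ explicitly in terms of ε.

δ = min(1, ε/280)

Suppose ε > 0. We want δ > 0 such that 0 < |y − 5| < δ implies |(-4y^3 + 7y^2 + 7y + 7) + 283| < ε.
(-4y^3 + 7y^2 + 7y + 7) + 283 = -4y^3 + 7y^2 + 7y + 290 = (y − 5)(-4y^2 - 13y - 58).
So |(-4y^3 + 7y^2 + 7y + 7) + 283| = |y − 5|·|-4y^2 - 13y - 58|.
Assume first that |y − 5| < 1, so |y| < 6. Then |-4y^2 - 13y - 58| ≤ 4·6^2 + 13·6 + 58 = 280.
Hence |(-4y^3 + 7y^2 + 7y + 7) + 283| ≤ 280|y − 5| < ε provided |y − 5| < ε/280.
Choosing δ = min(1, ε/280) ensures both conditions, hence |(-4y^3 + 7y^2 + 7y + 7) + 283| < ε.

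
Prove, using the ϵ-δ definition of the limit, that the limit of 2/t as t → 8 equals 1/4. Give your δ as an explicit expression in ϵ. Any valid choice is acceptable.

Let ϵ > 0 be given. We seek δ > 0 such that 0 < |t − 8| < δ implies |2/t − (1/4)| < ϵ.
|2/t − (1/4)| = 2·|8 − t|/(8·|t|) = 2|t − 8|/(8|t|).
Restrict δ ≤ 4. Then |t − 8| < 4 gives |t| > 4, so 8|t| > 32.
Then |2/t − (1/4)| < 2|t − 8|/32, which is < ϵ when |t − 8| < 16ϵ.
Take δ = min(4, 16ϵ). Then 0 < |t − 8| < δ gives both |t − 8| < 4 and |t − 8| < 16ϵ, so |2/t − (1/4)| < ϵ.

δ = min(4, 16ϵ)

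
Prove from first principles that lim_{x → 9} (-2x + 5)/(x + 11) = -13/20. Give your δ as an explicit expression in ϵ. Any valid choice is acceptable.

δ = min(10, (200/27)ϵ)

Fix ϵ > 0. We want δ > 0 with 0 < |x − 9| < δ ⇒ |(-2x + 5)/(x + 11) + 13/20| < ϵ.
Combining over a common denominator, (-2x + 5)/(x + 11) + 13/20 = [(-2x + 5)·20 − (-13)·(x + 11)] / [20·(x + 11)] = -27(x − 9) / (20(x + 11)).
So |(-2x + 5)/(x + 11) + 13/20| = 27|x − 9| / (20·|x + 11|).
Require δ ≤ 10, so |x + 11| ≥ |20| − |x − 9| > 20 − 10 = 10.
Hence |(-2x + 5)/(x + 11) + 13/20| < 27|x − 9|/(20·10) = (27/200)|x − 9|, which is < ϵ once |x − 9| < (200/27)ϵ.
Take δ = min(10, (200/27)ϵ). Then 0 < |x − 9| < δ forces both bounds, so |(-2x + 5)/(x + 11) + 13/20| < ϵ.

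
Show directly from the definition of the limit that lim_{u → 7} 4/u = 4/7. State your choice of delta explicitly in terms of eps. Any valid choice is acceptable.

delta = min(7/2, (49/8)eps)

Let eps > 0 be given. We seek delta > 0 such that 0 < |u − 7| < delta implies |4/u − (4/7)| < eps.
|4/u − (4/7)| = 4·|7 − u|/(7·|u|) = 4|u − 7|/(7|u|).
Restrict delta ≤ 7/2. Then |u − 7| < 7/2 gives |u| > 7/2, so 7|u| > 49/2.
Then |4/u − (4/7)| < 4|u − 7|/(49/2), which is < eps when |u − 7| < (49/8)eps.
Take delta = min(7/2, (49/8)eps). Then 0 < |u − 7| < delta gives both |u − 7| < 7/2 and |u − 7| < (49/8)eps, so |4/u − (4/7)| < eps.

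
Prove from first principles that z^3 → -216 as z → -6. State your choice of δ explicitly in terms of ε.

Fix ε > 0. We seek δ > 0 with 0 < |z + 6| < δ ⇒ |z^3 + 216| < ε.
Factor: z^3 + 216 = (z + 6)(z^2 - 6z + 36), so |z^3 + 216| = |z + 6|·|z^2 - 6z + 36|.
Impose δ ≤ 2 so that |z| < 8; then |z^2 - 6z + 36| ≤ 148.
Hence |z^3 + 216| ≤ 148|z + 6|, which is < ε once |z + 6| < ε/148.
Take δ = min(2, ε/148). If 0 < |z + 6| < δ then both bounds hold and |z^3 + 216| ≤ 148|z + 6| < 148·(ε/148) = ε.

δ = min(2, ε/148)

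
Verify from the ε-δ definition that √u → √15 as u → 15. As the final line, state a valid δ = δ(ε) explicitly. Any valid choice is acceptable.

δ = min(15, √15·ε)

Suppose ε > 0. We want δ > 0 such that 0 < |u − 15| < δ implies |√u − √15| < ε.
Rationalise: √u − √15 = (u − 15)/(√u + √15), so |√u − √15| = |u − 15|/(√u + √15).
Restrict δ ≤ 15 so that |u − 15| < 15 forces u > 0, and then √u + √15 > √15.
Hence |√u − √15| < |u − 15|/√15, which is < ε once |u − 15| < √15·ε.
Take δ = min(15, √15·ε). If 0 < |u − 15| < δ then u > 0 and |√u − √15| < |u − 15|/√15 < ε.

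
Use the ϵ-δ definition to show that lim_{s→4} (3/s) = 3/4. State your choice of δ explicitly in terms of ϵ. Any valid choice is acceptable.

δ = min(2, (8/3)ϵ)

Let ϵ > 0. We seek δ > 0 such that 0 < |s − 4| < δ implies |3/s − (3/4)| < ϵ.
|3/s − (3/4)| = 3·|4 − s|/(4·|s|) = 3|s − 4|/(4|s|).
Restrict δ ≤ 2. Then |s − 4| < 2 gives |s| > 2, so 4|s| > 8.
Then |3/s − (3/4)| < 3|s − 4|/8, which is < ϵ when |s − 4| < (8/3)ϵ.
Take δ = min(2, (8/3)ϵ). Then 0 < |s − 4| < δ gives both |s − 4| < 2 and |s − 4| < (8/3)ϵ, so |3/s − (3/4)| < ϵ.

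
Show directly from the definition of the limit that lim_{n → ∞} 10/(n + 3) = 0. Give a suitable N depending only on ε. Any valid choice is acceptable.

Suppose ε > 0. For n ≥ 1, |10/(n + 3) − 0| = 10/(n + 3) ≤ 10/n.
We need 10/n < ε, i.e. n > 10/ε.
Take N = 10/ε. If n > N then |10/(n + 3)| ≤ 10/n < ε.

N = 10/ε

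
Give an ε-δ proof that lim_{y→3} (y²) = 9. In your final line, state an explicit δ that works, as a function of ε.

δ = min(1, ε/7)

Fix ε > 0. We seek δ > 0 with 0 < |y − 3| < δ ⇒ |y² − 9| < ε.
Factor: y² − 9 = (y − 3)(y + 3), so |y² − 9| = |y − 3|·|y + 3|.
Impose δ ≤ 1 so that |y| < 4; then |y + 3| ≤ 7.
Hence |y² − 9| ≤ 7|y − 3|, which is < ε once |y − 3| < ε/7.
Take δ = min(1, ε/7). If 0 < |y − 3| < δ then both bounds hold and |y² − 9| ≤ 7|y − 3| < 7·(ε/7) = ε.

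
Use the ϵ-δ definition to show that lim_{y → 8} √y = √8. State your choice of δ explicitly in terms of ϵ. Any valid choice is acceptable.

δ = min(8, √8·ϵ)

Fix ϵ > 0. We want δ > 0 such that 0 < |y − 8| < δ implies |√y − √8| < ϵ.
Multiplying by the conjugate, |√y − √8| = |y − 8|/(√y + √8).
Restrict δ ≤ 8 so that |y − 8| < 8 forces y > 0, and then √y + √8 > √8.
Hence |√y − √8| < |y − 8|/√8, which is < ϵ once |y − 8| < √8·ϵ.
Take δ = min(8, √8·ϵ). If 0 < |y − 8| < δ then y > 0 and |√y − √8| < |y − 8|/√8 < ϵ.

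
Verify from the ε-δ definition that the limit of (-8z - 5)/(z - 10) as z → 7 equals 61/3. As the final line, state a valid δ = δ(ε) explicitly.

Suppose ε > 0. We want δ > 0 with 0 < |z − 7| < δ ⇒ |(-8z - 5)/(z - 10) − (61/3)| < ε.
Combining over a common denominator, (-8z - 5)/(z - 10) − (61/3) = [(-8z - 5)·(-3) − (-61)·(z - 10)] / [(-3)·(z - 10)] = 85(z − 7) / ((-3)(z - 10)).
So |(-8z - 5)/(z - 10) − (61/3)| = 85|z − 7| / (3·|z − 10|).
Require δ ≤ 3/2, so |z − 10| ≥ |-3| − |z − 7| > 3 − 3/2 = 3/2.
Hence |(-8z - 5)/(z - 10) − (61/3)| < 85|z − 7|/(3·(3/2)) = (170/9)|z − 7|, which is < ε once |z − 7| < (9/170)ε.
Take δ = min(3/2, (9/170)ε). Then 0 < |z − 7| < δ forces both bounds, so |(-8z - 5)/(z - 10) − (61/3)| < ε.

δ = min(3/2, (9/170)ε)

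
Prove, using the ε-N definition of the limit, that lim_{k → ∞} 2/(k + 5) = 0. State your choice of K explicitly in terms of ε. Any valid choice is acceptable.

Let ε > 0 be given. For k ≥ 1, |2/(k + 5) − 0| = 2/(k + 5) ≤ 2/k.
We need 2/k < ε, i.e. k > 2/ε.
Take K = 2/ε. If k > K then |2/(k + 5)| ≤ 2/k < ε.

K = 2/ε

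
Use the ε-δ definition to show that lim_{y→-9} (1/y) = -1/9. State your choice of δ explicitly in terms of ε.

Fix ε > 0. We seek δ > 0 such that 0 < |y + 9| < δ implies |1/y + 1/9| < ε.
|1/y + 1/9| = |-9 − y|/(9·|y|) = |y + 9|/(9|y|).
Restrict δ ≤ 9/2. Then |y + 9| < 9/2 gives |y| > 9/2, so 9|y| > 81/2.
Then |1/y + 1/9| < |y + 9|/(81/2), which is < ε when |y + 9| < (81/2)ε.
Take δ = min(9/2, (81/2)ε). Then 0 < |y + 9| < δ gives both |y + 9| < 9/2 and |y + 9| < (81/2)ε, so |1/y + 1/9| < ε.

δ = min(9/2, (81/2)ε)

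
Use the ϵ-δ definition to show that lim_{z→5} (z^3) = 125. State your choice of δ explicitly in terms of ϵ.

Fix ϵ > 0. We seek δ > 0 with 0 < |z − 5| < δ ⇒ |z^3 − 125| < ϵ.
Factor: z^3 − 125 = (z − 5)(z^2 + 5z + 25), so |z^3 − 125| = |z − 5|·|z^2 + 5z + 25|.
Restrict δ ≤ 1. Then |z − 5| < 1 gives |z| < 6, so by the triangle inequality |z^2 + 5z + 25| ≤ 6^2 + 5·6 + 25 = 91.
Hence |z^3 − 125| ≤ 91|z − 5|, which is < ϵ once |z − 5| < ϵ/91.
Take δ = min(1, ϵ/91). If 0 < |z − 5| < δ then both bounds hold and |z^3 − 125| ≤ 91|z − 5| < 91·(ϵ/91) = ϵ.

δ = min(1, ϵ/91)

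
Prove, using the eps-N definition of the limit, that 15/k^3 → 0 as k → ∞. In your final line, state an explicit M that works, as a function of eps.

Let eps > 0. For k ≥ 1, |15/k^3 − 0| = 15/k^3.
15/k^3 < eps ⇔ k^3 > 15/eps ⇔ k > (15/eps)^{1/3}.
Take M = (15/eps)^{1/3}. Then k > M implies 15/k^3 < eps.

M = (15/eps)^{1/3}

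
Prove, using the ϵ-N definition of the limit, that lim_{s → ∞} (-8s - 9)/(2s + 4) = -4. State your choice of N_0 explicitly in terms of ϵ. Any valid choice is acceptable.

Suppose ϵ > 0. We seek N_0 > 0 such that s > N_0 implies |(-8s - 9)/(2s + 4) + 4| < ϵ.
(-8s - 9)/(2s + 4) + 4 = (2(-8s - 9) − (-8)(2s + 4)) / (2(2s + 4)) = 14/(2(2s + 4)).
For s > 0 we have 2s + 4 > 2s, so |(-8s - 9)/(2s + 4) + 4| = 14/(2(2s + 4)) < 14/(2·2s) = (7/2)/s.
Thus |(-8s - 9)/(2s + 4) + 4| < ϵ whenever s > (7/2)/ϵ.
Take N_0 = (7/2)/ϵ. If s > N_0 then |(-8s - 9)/(2s + 4) + 4| < (7/2)/s < ϵ.

N_0 = (7/2)/ϵ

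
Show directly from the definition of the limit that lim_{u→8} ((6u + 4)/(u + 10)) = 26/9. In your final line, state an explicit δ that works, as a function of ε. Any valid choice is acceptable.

δ = min(9, (81/28)ε)

Suppose ε > 0. We want δ > 0 with 0 < |u − 8| < δ ⇒ |(6u + 4)/(u + 10) − (26/9)| < ε.
Combining over a common denominator, (6u + 4)/(u + 10) − (26/9) = [(6u + 4)·18 − 52·(u + 10)] / [18·(u + 10)] = 56(u − 8) / (18(u + 10)).
So |(6u + 4)/(u + 10) − (26/9)| = 56|u − 8| / (18·|u + 10|).
Restrict δ ≤ 9. Then |u − 8| < 9 gives |u + 10| = |(u − 8) + 18| ≥ 18 − 9 = 9.
Hence |(6u + 4)/(u + 10) − (26/9)| < 56|u − 8|/(18·9) = (28/81)|u − 8|, which is < ε once |u − 8| < (81/28)ε.
Take δ = min(9, (81/28)ε). Then 0 < |u − 8| < δ forces both bounds, so |(6u + 4)/(u + 10) − (26/9)| < ε.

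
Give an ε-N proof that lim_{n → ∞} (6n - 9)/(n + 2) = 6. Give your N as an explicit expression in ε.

N = 21/ε

Suppose ε > 0. For n ≥ 1, |(6n - 9)/(n + 2) − 6| = |-21|/((n + 2)) = 21/((n + 2)).
Since n + 2 ≥ n for n ≥ 1, this is ≤ 21/(n) = 21/n.
So |(6n - 9)/(n + 2) − 6| < ε whenever n > 21/ε.
Take N = 21/ε. If n > N then |(6n - 9)/(n + 2) − 6| ≤ 21/n < ε.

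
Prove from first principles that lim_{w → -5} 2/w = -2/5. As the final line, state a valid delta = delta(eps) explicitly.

Let eps > 0 be given. We seek delta > 0 such that 0 < |w + 5| < delta implies |2/w + 2/5| < eps.
|2/w + 2/5| = 2·|-5 − w|/(5·|w|) = 2|w + 5|/(5|w|).
Restrict delta ≤ 5/2. Then |w + 5| < 5/2 gives |w| > 5/2, so 5|w| > 25/2.
Then |2/w + 2/5| < 2|w + 5|/(25/2), which is < eps when |w + 5| < (25/4)eps.
Take delta = min(5/2, (25/4)eps). Then 0 < |w + 5| < delta gives both |w + 5| < 5/2 and |w + 5| < (25/4)eps, so |2/w + 2/5| < eps.

delta = min(5/2, (25/4)eps)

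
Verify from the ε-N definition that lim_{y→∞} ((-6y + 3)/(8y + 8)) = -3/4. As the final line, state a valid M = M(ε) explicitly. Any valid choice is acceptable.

Let ε > 0 be given. We seek M > 0 such that y > M implies |(-6y + 3)/(8y + 8) + 3/4| < ε.
(-6y + 3)/(8y + 8) + 3/4 = (8(-6y + 3) − (-6)(8y + 8)) / (8(8y + 8)) = 72/(8(8y + 8)).
For y > 0 we have 8y + 8 > 8y, so |(-6y + 3)/(8y + 8) + 3/4| = 72/(8(8y + 8)) < 72/(8·8y) = (9/8)/y.
Thus |(-6y + 3)/(8y + 8) + 3/4| < ε whenever y > (9/8)/ε.
Take M = (9/8)/ε. If y > M then |(-6y + 3)/(8y + 8) + 3/4| < (9/8)/y < ε.

M = (9/8)/ε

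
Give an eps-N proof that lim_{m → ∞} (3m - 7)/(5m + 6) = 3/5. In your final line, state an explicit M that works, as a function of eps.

M = (53/25)/eps

Suppose eps > 0. For m ≥ 1, |(3m - 7)/(5m + 6) − (3/5)| = |-53|/(5(5m + 6)) = 53/(5(5m + 6)).
Since 5m + 6 ≥ 5m for m ≥ 1, this is ≤ 53/(5·5m) = (53/25)/m.
So |(3m - 7)/(5m + 6) − (3/5)| < eps whenever m > (53/25)/eps.
Take M = (53/25)/eps. If m > M then |(3m - 7)/(5m + 6) − (3/5)| ≤ (53/25)/m < eps.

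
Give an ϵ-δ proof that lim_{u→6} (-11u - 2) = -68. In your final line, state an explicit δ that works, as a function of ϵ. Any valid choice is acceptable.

δ = ϵ/11

Suppose ϵ > 0. We need δ > 0 so that 0 < |u − 6| < δ implies |(-11u - 2) + 68| < ϵ.
Since (-11u - 2) + 68 = -11(u − 6), we have |(-11u - 2) + 68| = 11|u − 6|.
Thus it suffices that |u − 6| < ϵ/11.
Take δ = ϵ/11. If 0 < |u − 6| < δ then |(-11u - 2) + 68| = 11|u − 6| < 11·(ϵ/11) = ϵ.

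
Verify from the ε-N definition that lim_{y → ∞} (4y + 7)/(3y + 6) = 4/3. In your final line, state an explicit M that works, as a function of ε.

Let ε > 0. We seek M > 0 such that y > M implies |(4y + 7)/(3y + 6) − (4/3)| < ε.
(4y + 7)/(3y + 6) − (4/3) = (3(4y + 7) − 4(3y + 6)) / (3(3y + 6)) = -3/(3(3y + 6)).
For y > 0 we have 3y + 6 > 3y, so |(4y + 7)/(3y + 6) − (4/3)| = 3/(3(3y + 6)) < 3/(3·3y) = (1/3)/y.
Thus |(4y + 7)/(3y + 6) − (4/3)| < ε whenever y > (1/3)/ε.
Take M = (1/3)/ε. If y > M then |(4y + 7)/(3y + 6) − (4/3)| < (1/3)/y < ε.

M = (1/3)/ε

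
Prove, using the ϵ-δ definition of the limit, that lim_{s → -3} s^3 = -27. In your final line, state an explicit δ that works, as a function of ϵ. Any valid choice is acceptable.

Let ϵ > 0. We seek δ > 0 with 0 < |s + 3| < δ ⇒ |s^3 + 27| < ϵ.
Factor: s^3 + 27 = (s + 3)(s^2 - 3s + 9), so |s^3 + 27| = |s + 3|·|s^2 - 3s + 9|.
Impose δ ≤ 1 so that |s| < 4; then |s^2 - 3s + 9| ≤ 37.
Hence |s^3 + 27| ≤ 37|s + 3|, which is < ϵ once |s + 3| < ϵ/37.
Take δ = min(1, ϵ/37). If 0 < |s + 3| < δ then both bounds hold and |s^3 + 27| ≤ 37|s + 3| < 37·(ϵ/37) = ϵ.

δ = min(1, ϵ/37)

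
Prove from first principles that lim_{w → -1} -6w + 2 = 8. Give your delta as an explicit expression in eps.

delta = eps/6

Suppose eps > 0. We need delta > 0 so that 0 < |w + 1| < delta implies |(-6w + 2) − 8| < eps.
|(-6w + 2) − 8| = |-6w - 6| = 6|w + 1|.
So 6|w + 1| < eps exactly when |w + 1| < eps/6.
Choosing delta = eps/6 gives |(-6w + 2) − 8| = 6|w + 1| < eps whenever |w + 1| < delta.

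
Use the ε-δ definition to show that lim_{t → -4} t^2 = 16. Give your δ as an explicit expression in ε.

Let ε > 0. We seek δ > 0 with 0 < |t + 4| < δ ⇒ |t^2 − 16| < ε.
Factor: t^2 − 16 = (t + 4)(t - 4), so |t^2 − 16| = |t + 4|·|t - 4|.
Impose δ ≤ 1 so that |t| < 5; then |t - 4| ≤ 9.
Hence |t^2 − 16| ≤ 9|t + 4|, which is < ε once |t + 4| < ε/9.
Take δ = min(1, ε/9). If 0 < |t + 4| < δ then both bounds hold and |t^2 − 16| ≤ 9|t + 4| < 9·(ε/9) = ε.

δ = min(1, ε/9)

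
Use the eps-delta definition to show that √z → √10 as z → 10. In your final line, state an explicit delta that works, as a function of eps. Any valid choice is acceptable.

delta = min(10, √10·eps)

Let eps > 0. We want delta > 0 such that 0 < |z − 10| < delta implies |√z − √10| < eps.
Rationalise: √z − √10 = (z − 10)/(√z + √10), so |√z − √10| = |z − 10|/(√z + √10).
Restrict delta ≤ 10 so that |z − 10| < 10 forces z > 0, and then √z + √10 > √10.
Hence |√z − √10| < |z − 10|/√10, which is < eps once |z − 10| < √10·eps.
Take delta = min(10, √10·eps). If 0 < |z − 10| < delta then z > 0 and |√z − √10| < |z − 10|/√10 < eps.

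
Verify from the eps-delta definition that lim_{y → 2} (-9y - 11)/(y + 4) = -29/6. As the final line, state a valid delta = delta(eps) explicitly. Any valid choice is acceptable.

Let eps > 0 be given. We want delta > 0 with 0 < |y − 2| < delta ⇒ |(-9y - 11)/(y + 4) + 29/6| < eps.
Combining over a common denominator, (-9y - 11)/(y + 4) + 29/6 = [(-9y - 11)·6 − (-29)·(y + 4)] / [6·(y + 4)] = -25(y − 2) / (6(y + 4)).
So |(-9y - 11)/(y + 4) + 29/6| = 25|y − 2| / (6·|y + 4|).
Require delta ≤ 3, so |y + 4| ≥ |6| − |y − 2| > 6 − 3 = 3.
Hence |(-9y - 11)/(y + 4) + 29/6| < 25|y − 2|/(6·3) = (25/18)|y − 2|, which is < eps once |y − 2| < (18/25)eps.
Take delta = min(3, (18/25)eps). Then 0 < |y − 2| < delta forces both bounds, so |(-9y - 11)/(y + 4) + 29/6| < eps.

delta = min(3, (18/25)eps)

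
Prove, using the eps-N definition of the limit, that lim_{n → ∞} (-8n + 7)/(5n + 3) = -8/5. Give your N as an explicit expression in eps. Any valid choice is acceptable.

Let eps > 0 be given. For n ≥ 1, |(-8n + 7)/(5n + 3) + 8/5| = |59|/(5(5n + 3)) = 59/(5(5n + 3)).
Since 5n + 3 ≥ 5n for n ≥ 1, this is ≤ 59/(5·5n) = (59/25)/n.
So |(-8n + 7)/(5n + 3) + 8/5| < eps whenever n > (59/25)/eps.
Take N = (59/25)/eps. If n > N then |(-8n + 7)/(5n + 3) + 8/5| ≤ (59/25)/n < eps.

N = (59/25)/eps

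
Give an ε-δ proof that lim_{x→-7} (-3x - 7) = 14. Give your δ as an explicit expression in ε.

δ = ε/3

Suppose ε > 0. We need δ > 0 so that 0 < |x + 7| < δ implies |(-3x - 7) − 14| < ε.
Since (-3x - 7) − 14 = -3(x + 7), we have |(-3x - 7) − 14| = 3|x + 7|.
So 3|x + 7| < ε exactly when |x + 7| < ε/3.
Choosing δ = ε/3 gives |(-3x - 7) − 14| = 3|x + 7| < ε whenever |x + 7| < δ.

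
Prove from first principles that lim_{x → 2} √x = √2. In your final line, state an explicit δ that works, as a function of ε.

δ = min(2, √2·ε)

Suppose ε > 0. We want δ > 0 such that 0 < |x − 2| < δ implies |√x − √2| < ε.
Multiplying by the conjugate, |√x − √2| = |x − 2|/(√x + √2).
Restrict δ ≤ 2 so that |x − 2| < 2 forces x > 0, and then √x + √2 > √2.
Hence |√x − √2| < |x − 2|/√2, which is < ε once |x − 2| < √2·ε.
Take δ = min(2, √2·ε). If 0 < |x − 2| < δ then x > 0 and |√x − √2| < |x − 2|/√2 < ε.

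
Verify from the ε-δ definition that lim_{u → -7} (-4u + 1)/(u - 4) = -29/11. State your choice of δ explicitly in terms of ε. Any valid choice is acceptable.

Let ε > 0. We want δ > 0 with 0 < |u + 7| < δ ⇒ |(-4u + 1)/(u - 4) + 29/11| < ε.
Combining over a common denominator, (-4u + 1)/(u - 4) + 29/11 = [(-4u + 1)·(-11) − 29·(u - 4)] / [(-11)·(u - 4)] = 15(u + 7) / ((-11)(u - 4)).
So |(-4u + 1)/(u - 4) + 29/11| = 15|u + 7| / (11·|u − 4|).
Restrict δ ≤ 11/2. Then |u + 7| < 11/2 gives |u − 4| = |(u + 7) + (-11)| ≥ 11 − 11/2 = 11/2.
Hence |(-4u + 1)/(u - 4) + 29/11| < 15|u + 7|/(11·(11/2)) = (30/121)|u + 7|, which is < ε once |u + 7| < (121/30)ε.
Take δ = min(11/2, (121/30)ε). Then 0 < |u + 7| < δ forces both bounds, so |(-4u + 1)/(u - 4) + 29/11| < ε.

δ = min(11/2, (121/30)ε)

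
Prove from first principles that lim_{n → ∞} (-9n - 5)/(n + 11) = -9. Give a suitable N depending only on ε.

Suppose ε > 0. For n ≥ 1, |(-9n - 5)/(n + 11) + 9| = |94|/((n + 11)) = 94/((n + 11)).
Since n + 11 ≥ n for n ≥ 1, this is ≤ 94/(n) = 94/n.
So |(-9n - 5)/(n + 11) + 9| < ε whenever n > 94/ε.
Take N = 94/ε. If n > N then |(-9n - 5)/(n + 11) + 9| ≤ 94/n < ε.

N = 94/ε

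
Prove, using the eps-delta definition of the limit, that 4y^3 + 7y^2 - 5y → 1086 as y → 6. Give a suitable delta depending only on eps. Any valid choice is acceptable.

delta = min(2, eps/685)

Suppose eps > 0. We want delta > 0 such that 0 < |y − 6| < delta implies |(4y^3 + 7y^2 - 5y) − 1086| < eps.
(4y^3 + 7y^2 - 5y) − 1086 = 4y^3 + 7y^2 - 5y - 1086 = (y − 6)(4y^2 + 31y + 181).
So |(4y^3 + 7y^2 - 5y) − 1086| = |y − 6|·|4y^2 + 31y + 181|.
Assume first that |y − 6| < 2, so |y| < 8. Then |4y^2 + 31y + 181| ≤ 4·8^2 + 31·8 + 181 = 685.
Hence |(4y^3 + 7y^2 - 5y) − 1086| ≤ 685|y − 6| < eps provided |y − 6| < eps/685.
Take delta = min(2, eps/685). Then 0 < |y − 6| < delta gives both |y − 6| < 2 and |y − 6| < eps/685, so |(4y^3 + 7y^2 - 5y) − 1086| < eps.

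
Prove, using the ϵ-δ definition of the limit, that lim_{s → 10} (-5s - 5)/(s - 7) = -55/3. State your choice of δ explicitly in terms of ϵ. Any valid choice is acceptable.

Let ϵ > 0. We want δ > 0 with 0 < |s − 10| < δ ⇒ |(-5s - 5)/(s - 7) + 55/3| < ϵ.
Combining over a common denominator, (-5s - 5)/(s - 7) + 55/3 = [(-5s - 5)·3 − (-55)·(s - 7)] / [3·(s - 7)] = 40(s − 10) / (3(s - 7)).
So |(-5s - 5)/(s - 7) + 55/3| = 40|s − 10| / (3·|s − 7|).
Require δ ≤ 3/2, so |s − 7| ≥ |3| − |s − 10| > 3 − 3/2 = 3/2.
Hence |(-5s - 5)/(s - 7) + 55/3| < 40|s − 10|/(3·(3/2)) = (80/9)|s − 10|, which is < ϵ once |s − 10| < (9/80)ϵ.
Take δ = min(3/2, (9/80)ϵ). Then 0 < |s − 10| < δ forces both bounds, so |(-5s - 5)/(s - 7) + 55/3| < ϵ.

δ = min(3/2, (9/80)ϵ)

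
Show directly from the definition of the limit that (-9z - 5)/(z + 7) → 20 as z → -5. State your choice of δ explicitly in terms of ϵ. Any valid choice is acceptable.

Let ϵ > 0. We want δ > 0 with 0 < |z + 5| < δ ⇒ |(-9z - 5)/(z + 7) − 20| < ϵ.
Combining over a common denominator, (-9z - 5)/(z + 7) − 20 = [(-9z - 5)·2 − 40·(z + 7)] / [2·(z + 7)] = -58(z + 5) / (2(z + 7)).
So |(-9z - 5)/(z + 7) − 20| = 58|z + 5| / (2·|z + 7|).
Require δ ≤ 1, so |z + 7| ≥ |2| − |z + 5| > 2 − 1 = 1.
Hence |(-9z - 5)/(z + 7) − 20| < 58|z + 5|/(2·1) = 29|z + 5|, which is < ϵ once |z + 5| < (1/29)ϵ.
Take δ = min(1, (1/29)ϵ). Then 0 < |z + 5| < δ forces both bounds, so |(-9z - 5)/(z + 7) − 20| < ϵ.

δ = min(1, (1/29)ϵ)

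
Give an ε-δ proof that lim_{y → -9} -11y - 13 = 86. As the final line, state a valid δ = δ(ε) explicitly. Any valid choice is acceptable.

δ = ε/11

Let ε > 0 be given. We need δ > 0 so that 0 < |y + 9| < δ implies |(-11y - 13) − 86| < ε.
Since (-11y - 13) − 86 = -11(y + 9), we have |(-11y - 13) − 86| = 11|y + 9|.
Thus it suffices that |y + 9| < ε/11.
Take δ = ε/11. If 0 < |y + 9| < δ then |(-11y - 13) − 86| = 11|y + 9| < 11·(ε/11) = ε.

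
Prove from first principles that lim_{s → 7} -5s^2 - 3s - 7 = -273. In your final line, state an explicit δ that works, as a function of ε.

δ = min(1, ε/78)

Let ε > 0 be given. We want δ > 0 such that 0 < |s − 7| < δ implies |(-5s^2 - 3s - 7) + 273| < ε.
(-5s^2 - 3s - 7) + 273 = -5s^2 - 3s + 266 = (s − 7)(-5s - 38).
So |(-5s^2 - 3s - 7) + 273| = |s − 7|·|-5s - 38|.
Require δ ≤ 1. Then |s − 7| < 1 gives |s| < 8, and by the triangle inequality |-5s - 38| ≤ 5·8 + 38 = 78.
Hence |(-5s^2 - 3s - 7) + 273| ≤ 78|s − 7| < ε provided |s − 7| < ε/78.
Choosing δ = min(1, ε/78) ensures both conditions, hence |(-5s^2 - 3s - 7) + 273| < ε.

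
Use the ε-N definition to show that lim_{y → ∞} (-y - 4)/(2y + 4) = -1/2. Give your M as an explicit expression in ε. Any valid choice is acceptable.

M = 1/ε

Let ε > 0 be given. We seek M > 0 such that y > M implies |(-y - 4)/(2y + 4) + 1/2| < ε.
(-y - 4)/(2y + 4) + 1/2 = (2(-y - 4) − (-1)(2y + 4)) / (2(2y + 4)) = -4/(2(2y + 4)).
For y > 0 we have 2y + 4 > 2y, so |(-y - 4)/(2y + 4) + 1/2| = 4/(2(2y + 4)) < 4/(2·2y) = 1/y.
Thus |(-y - 4)/(2y + 4) + 1/2| < ε whenever y > 1/ε.
Take M = 1/ε. If y > M then |(-y - 4)/(2y + 4) + 1/2| < 1/y < ε.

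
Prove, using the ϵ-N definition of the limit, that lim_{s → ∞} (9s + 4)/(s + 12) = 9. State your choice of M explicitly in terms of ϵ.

Let ϵ > 0 be given. We seek M > 0 such that s > M implies |(9s + 4)/(s + 12) − 9| < ϵ.
(9s + 4)/(s + 12) − 9 = ((9s + 4) − 9(s + 12)) / ((s + 12)) = -104/((s + 12)).
For s > 0 we have s + 12 > s, so |(9s + 4)/(s + 12) − 9| = 104/((s + 12)) < 104/(s) = 104/s.
Thus |(9s + 4)/(s + 12) − 9| < ϵ whenever s > 104/ϵ.
Take M = 104/ϵ. If s > M then |(9s + 4)/(s + 12) − 9| < 104/s < ϵ.

M = 104/ϵ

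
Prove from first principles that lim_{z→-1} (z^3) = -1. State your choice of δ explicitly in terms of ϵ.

δ = min(1, ϵ/7)

Fix ϵ > 0. We seek δ > 0 with 0 < |z + 1| < δ ⇒ |z^3 + 1| < ϵ.
Factor: z^3 + 1 = (z + 1)(z^2 - z + 1), so |z^3 + 1| = |z + 1|·|z^2 - z + 1|.
Restrict δ ≤ 1. Then |z + 1| < 1 gives |z| < 2, so by the triangle inequality |z^2 - z + 1| ≤ 2^2 + 2 + 1 = 7.
Hence |z^3 + 1| ≤ 7|z + 1|, which is < ϵ once |z + 1| < ϵ/7.
Take δ = min(1, ϵ/7). If 0 < |z + 1| < δ then both bounds hold and |z^3 + 1| ≤ 7|z + 1| < 7·(ϵ/7) = ϵ.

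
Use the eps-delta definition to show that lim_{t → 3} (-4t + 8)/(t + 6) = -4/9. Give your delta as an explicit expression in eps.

delta = min(9/2, (81/64)eps)

Let eps > 0 be given. We want delta > 0 with 0 < |t − 3| < delta ⇒ |(-4t + 8)/(t + 6) + 4/9| < eps.
Combining over a common denominator, (-4t + 8)/(t + 6) + 4/9 = [(-4t + 8)·9 − (-4)·(t + 6)] / [9·(t + 6)] = -32(t − 3) / (9(t + 6)).
So |(-4t + 8)/(t + 6) + 4/9| = 32|t − 3| / (9·|t + 6|).
Require delta ≤ 9/2, so |t + 6| ≥ |9| − |t − 3| > 9 − 9/2 = 9/2.
Hence |(-4t + 8)/(t + 6) + 4/9| < 32|t − 3|/(9·(9/2)) = (64/81)|t − 3|, which is < eps once |t − 3| < (81/64)eps.
Take delta = min(9/2, (81/64)eps). Then 0 < |t − 3| < delta forces both bounds, so |(-4t + 8)/(t + 6) + 4/9| < eps.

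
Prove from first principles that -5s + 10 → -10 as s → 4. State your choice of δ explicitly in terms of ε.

δ = ε/5

Suppose ε > 0. We need δ > 0 so that 0 < |s − 4| < δ implies |(-5s + 10) + 10| < ε.
|(-5s + 10) + 10| = |-5s + 20| = 5|s − 4|.
Thus it suffices that |s − 4| < ε/5.
Choosing δ = ε/5 gives |(-5s + 10) + 10| = 5|s − 4| < ε whenever |s − 4| < δ.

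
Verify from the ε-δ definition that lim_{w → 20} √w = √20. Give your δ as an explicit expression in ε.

Fix ε > 0. We want δ > 0 such that 0 < |w − 20| < δ implies |√w − √20| < ε.
Rationalise: √w − √20 = (w − 20)/(√w + √20), so |√w − √20| = |w − 20|/(√w + √20).
Restrict δ ≤ 20 so that |w − 20| < 20 forces w > 0, and then √w + √20 > √20.
Hence |√w − √20| < |w − 20|/√20, which is < ε once |w − 20| < √20·ε.
Take δ = min(20, √20·ε). If 0 < |w − 20| < δ then w > 0 and |√w − √20| < |w − 20|/√20 < ε.

δ = min(20, √20·ε)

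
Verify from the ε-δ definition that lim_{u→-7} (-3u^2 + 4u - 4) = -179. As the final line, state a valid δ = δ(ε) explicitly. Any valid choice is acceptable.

δ = min(1, ε/49)

Fix ε > 0. We want δ > 0 such that 0 < |u + 7| < δ implies |(-3u^2 + 4u - 4) + 179| < ε.
(-3u^2 + 4u - 4) + 179 = -3u^2 + 4u + 175 = (u + 7)(-3u + 25).
So |(-3u^2 + 4u - 4) + 179| = |u + 7|·|-3u + 25|.
Require δ ≤ 1. Then |u + 7| < 1 gives |u| < 8, and by the triangle inequality |-3u + 25| ≤ 3·8 + 25 = 49.
Hence |(-3u^2 + 4u - 4) + 179| ≤ 49|u + 7| < ε provided |u + 7| < ε/49.
Take δ = min(1, ε/49). Then 0 < |u + 7| < δ gives both |u + 7| < 1 and |u + 7| < ε/49, so |(-3u^2 + 4u - 4) + 179| < ε.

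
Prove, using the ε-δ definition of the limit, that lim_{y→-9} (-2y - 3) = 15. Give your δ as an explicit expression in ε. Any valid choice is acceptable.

Let ε > 0 be given. We need δ > 0 so that 0 < |y + 9| < δ implies |(-2y - 3) − 15| < ε.
|(-2y - 3) − 15| = |-2y - 18| = 2|y + 9|.
So 2|y + 9| < ε exactly when |y + 9| < ε/2.
Choosing δ = ε/2 gives |(-2y - 3) − 15| = 2|y + 9| < ε whenever |y + 9| < δ.

δ = ε/2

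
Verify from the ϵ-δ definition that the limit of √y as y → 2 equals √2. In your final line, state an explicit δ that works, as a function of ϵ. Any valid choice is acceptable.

δ = min(2, √2·ϵ)

Let ϵ > 0 be given. We want δ > 0 such that 0 < |y − 2| < δ implies |√y − √2| < ϵ.
Multiplying by the conjugate, |√y − √2| = |y − 2|/(√y + √2).
Restrict δ ≤ 2 so that |y − 2| < 2 forces y > 0, and then √y + √2 > √2.
Hence |√y − √2| < |y − 2|/√2, which is < ϵ once |y − 2| < √2·ϵ.
Take δ = min(2, √2·ϵ). If 0 < |y − 2| < δ then y > 0 and |√y − √2| < |y − 2|/√2 < ϵ.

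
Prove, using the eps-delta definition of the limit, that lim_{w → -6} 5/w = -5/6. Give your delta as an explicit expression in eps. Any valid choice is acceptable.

Suppose eps > 0. We seek delta > 0 such that 0 < |w + 6| < delta implies |5/w + 5/6| < eps.
|5/w + 5/6| = 5·|-6 − w|/(6·|w|) = 5|w + 6|/(6|w|).
Restrict delta ≤ 3. Then |w + 6| < 3 gives |w| > 3, so 6|w| > 18.
Then |5/w + 5/6| < 5|w + 6|/18, which is < eps when |w + 6| < (18/5)eps.
Take delta = min(3, (18/5)eps). Then 0 < |w + 6| < delta gives both |w + 6| < 3 and |w + 6| < (18/5)eps, so |5/w + 5/6| < eps.

delta = min(3, (18/5)eps)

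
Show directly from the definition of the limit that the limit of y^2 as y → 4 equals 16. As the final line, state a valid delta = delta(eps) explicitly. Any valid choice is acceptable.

delta = min(2, eps/10)

Fix eps > 0. We seek delta > 0 with 0 < |y − 4| < delta ⇒ |y^2 − 16| < eps.
Factor: y^2 − 16 = (y − 4)(y + 4), so |y^2 − 16| = |y − 4|·|y + 4|.
Restrict delta ≤ 2. Then |y − 4| < 2 gives |y| < 6, so by the triangle inequality |y + 4| ≤ 6 + 4 = 10.
Hence |y^2 − 16| ≤ 10|y − 4|, which is < eps once |y − 4| < eps/10.
Take delta = min(2, eps/10). If 0 < |y − 4| < delta then both bounds hold and |y^2 − 16| ≤ 10|y − 4| < 10·(eps/10) = eps.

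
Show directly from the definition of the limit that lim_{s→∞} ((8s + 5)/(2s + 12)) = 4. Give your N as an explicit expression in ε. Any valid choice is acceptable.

Suppose ε > 0. We seek N > 0 such that s > N implies |(8s + 5)/(2s + 12) − 4| < ε.
(8s + 5)/(2s + 12) − 4 = (2(8s + 5) − 8(2s + 12)) / (2(2s + 12)) = -86/(2(2s + 12)).
For s > 0 we have 2s + 12 > 2s, so |(8s + 5)/(2s + 12) − 4| = 86/(2(2s + 12)) < 86/(2·2s) = (43/2)/s.
Thus |(8s + 5)/(2s + 12) − 4| < ε whenever s > (43/2)/ε.
Take N = (43/2)/ε. If s > N then |(8s + 5)/(2s + 12) − 4| < (43/2)/s < ε.

N = (43/2)/ε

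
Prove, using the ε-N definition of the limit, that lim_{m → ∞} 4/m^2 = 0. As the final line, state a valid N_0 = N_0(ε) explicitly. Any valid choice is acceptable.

Suppose ε > 0. For m ≥ 1, |4/m^2 − 0| = 4/m^2.
4/m^2 < ε ⇔ m^2 > 4/ε ⇔ m > (4/ε)^{1/2}.
Take N_0 = (4/ε)^{1/2}. Then m > N_0 implies 4/m^2 < ε.

N_0 = (4/ε)^{1/2}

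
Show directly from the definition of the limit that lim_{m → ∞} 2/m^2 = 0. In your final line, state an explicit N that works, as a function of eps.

Suppose eps > 0. For m ≥ 1, |2/m^2 − 0| = 2/m^2.
2/m^2 < eps ⇔ m^2 > 2/eps ⇔ m > (2/eps)^{1/2}.
Take N = (2/eps)^{1/2}. Then m > N implies 2/m^2 < eps.

N = (2/eps)^{1/2}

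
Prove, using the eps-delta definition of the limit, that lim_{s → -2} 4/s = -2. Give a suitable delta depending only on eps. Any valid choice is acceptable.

Suppose eps > 0. We seek delta > 0 such that 0 < |s + 2| < delta implies |4/s + 2| < eps.
|4/s + 2| = 4·|-2 − s|/(2·|s|) = 4|s + 2|/(2|s|).
Restrict delta ≤ 1. Then |s + 2| < 1 gives |s| > 1, so 2|s| > 2.
Then |4/s + 2| < 4|s + 2|/2, which is < eps when |s + 2| < (1/2)eps.
Take delta = min(1, (1/2)eps). Then 0 < |s + 2| < delta gives both |s + 2| < 1 and |s + 2| < (1/2)eps, so |4/s + 2| < eps.

delta = min(1, (1/2)eps)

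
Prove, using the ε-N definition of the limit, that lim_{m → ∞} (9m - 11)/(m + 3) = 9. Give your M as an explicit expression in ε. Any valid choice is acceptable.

M = 38/ε

Suppose ε > 0. For m ≥ 1, |(9m - 11)/(m + 3) − 9| = |-38|/((m + 3)) = 38/((m + 3)).
Since m + 3 ≥ m for m ≥ 1, this is ≤ 38/(m) = 38/m.
So |(9m - 11)/(m + 3) − 9| < ε whenever m > 38/ε.
Take M = 38/ε. If m > M then |(9m - 11)/(m + 3) − 9| ≤ 38/m < ε.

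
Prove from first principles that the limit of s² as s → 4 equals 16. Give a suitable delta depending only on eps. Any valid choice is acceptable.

Let eps > 0. We seek delta > 0 with 0 < |s − 4| < delta ⇒ |s² − 16| < eps.
Factor: s² − 16 = (s − 4)(s + 4), so |s² − 16| = |s − 4|·|s + 4|.
Impose delta ≤ 1 so that |s| < 5; then |s + 4| ≤ 9.
Hence |s² − 16| ≤ 9|s − 4|, which is < eps once |s − 4| < eps/9.
Take delta = min(1, eps/9). If 0 < |s − 4| < delta then both bounds hold and |s² − 16| ≤ 9|s − 4| < 9·(eps/9) = eps.

delta = min(1, eps/9)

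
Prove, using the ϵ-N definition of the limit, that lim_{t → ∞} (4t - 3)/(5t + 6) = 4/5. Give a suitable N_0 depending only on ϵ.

Fix ϵ > 0. We seek N_0 > 0 such that t > N_0 implies |(4t - 3)/(5t + 6) − (4/5)| < ϵ.
(4t - 3)/(5t + 6) − (4/5) = (5(4t - 3) − 4(5t + 6)) / (5(5t + 6)) = -39/(5(5t + 6)).
For t > 0 we have 5t + 6 > 5t, so |(4t - 3)/(5t + 6) − (4/5)| = 39/(5(5t + 6)) < 39/(5·5t) = (39/25)/t.
Thus |(4t - 3)/(5t + 6) − (4/5)| < ϵ whenever t > (39/25)/ϵ.
Take N_0 = (39/25)/ϵ. If t > N_0 then |(4t - 3)/(5t + 6) − (4/5)| < (39/25)/t < ϵ.

N_0 = (39/25)/ϵ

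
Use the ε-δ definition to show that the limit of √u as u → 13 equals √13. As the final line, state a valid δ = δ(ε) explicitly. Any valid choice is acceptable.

δ = min(13, √13·ε)

Suppose ε > 0. We want δ > 0 such that 0 < |u − 13| < δ implies |√u − √13| < ε.
Rationalise: √u − √13 = (u − 13)/(√u + √13), so |√u − √13| = |u − 13|/(√u + √13).
Restrict δ ≤ 13 so that |u − 13| < 13 forces u > 0, and then √u + √13 > √13.
Hence |√u − √13| < |u − 13|/√13, which is < ε once |u − 13| < √13·ε.
Take δ = min(13, √13·ε). If 0 < |u − 13| < δ then u > 0 and |√u − √13| < |u − 13|/√13 < ε.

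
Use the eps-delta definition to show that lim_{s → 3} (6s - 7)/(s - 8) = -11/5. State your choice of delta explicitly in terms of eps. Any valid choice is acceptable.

Fix eps > 0. We want delta > 0 with 0 < |s − 3| < delta ⇒ |(6s - 7)/(s - 8) + 11/5| < eps.
Combining over a common denominator, (6s - 7)/(s - 8) + 11/5 = [(6s - 7)·(-5) − 11·(s - 8)] / [(-5)·(s - 8)] = -41(s − 3) / ((-5)(s - 8)).
So |(6s - 7)/(s - 8) + 11/5| = 41|s − 3| / (5·|s − 8|).
Restrict delta ≤ 5/2. Then |s − 3| < 5/2 gives |s − 8| = |(s − 3) + (-5)| ≥ 5 − 5/2 = 5/2.
Hence |(6s - 7)/(s - 8) + 11/5| < 41|s − 3|/(5·(5/2)) = (82/25)|s − 3|, which is < eps once |s − 3| < (25/82)eps.
Take delta = min(5/2, (25/82)eps). Then 0 < |s − 3| < delta forces both bounds, so |(6s - 7)/(s - 8) + 11/5| < eps.

delta = min(5/2, (25/82)eps)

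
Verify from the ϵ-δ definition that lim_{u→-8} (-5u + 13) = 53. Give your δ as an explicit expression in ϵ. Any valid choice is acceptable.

δ = ϵ/5

Suppose ϵ > 0. We need δ > 0 so that 0 < |u + 8| < δ implies |(-5u + 13) − 53| < ϵ.
Since (-5u + 13) − 53 = -5(u + 8), we have |(-5u + 13) − 53| = 5|u + 8|.
Thus it suffices that |u + 8| < ϵ/5.
Take δ = ϵ/5. If 0 < |u + 8| < δ then |(-5u + 13) − 53| = 5|u + 8| < 5·(ϵ/5) = ϵ.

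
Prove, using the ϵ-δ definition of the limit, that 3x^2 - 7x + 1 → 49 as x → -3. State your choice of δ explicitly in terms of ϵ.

δ = min(1, ϵ/28)

Let ϵ > 0. We want δ > 0 such that 0 < |x + 3| < δ implies |(3x^2 - 7x + 1) − 49| < ϵ.
(3x^2 - 7x + 1) − 49 = 3x^2 - 7x - 48 = (x + 3)(3x - 16).
So |(3x^2 - 7x + 1) − 49| = |x + 3|·|3x - 16|.
Assume first that |x + 3| < 1, so |x| < 4. Then |3x - 16| ≤ 3·4 + 16 = 28.
Hence |(3x^2 - 7x + 1) − 49| ≤ 28|x + 3| < ϵ provided |x + 3| < ϵ/28.
Take δ = min(1, ϵ/28). Then 0 < |x + 3| < δ gives both |x + 3| < 1 and |x + 3| < ϵ/28, so |(3x^2 - 7x + 1) − 49| < ϵ.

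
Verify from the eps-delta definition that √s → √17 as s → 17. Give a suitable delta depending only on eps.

Let eps > 0 be given. We want delta > 0 such that 0 < |s − 17| < delta implies |√s − √17| < eps.
Multiplying by the conjugate, |√s − √17| = |s − 17|/(√s + √17).
Restrict delta ≤ 17 so that |s − 17| < 17 forces s > 0, and then √s + √17 > √17.
Hence |√s − √17| < |s − 17|/√17, which is < eps once |s − 17| < √17·eps.
Take delta = min(17, √17·eps). If 0 < |s − 17| < delta then s > 0 and |√s − √17| < |s − 17|/√17 < eps.

delta = min(17, √17·eps)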